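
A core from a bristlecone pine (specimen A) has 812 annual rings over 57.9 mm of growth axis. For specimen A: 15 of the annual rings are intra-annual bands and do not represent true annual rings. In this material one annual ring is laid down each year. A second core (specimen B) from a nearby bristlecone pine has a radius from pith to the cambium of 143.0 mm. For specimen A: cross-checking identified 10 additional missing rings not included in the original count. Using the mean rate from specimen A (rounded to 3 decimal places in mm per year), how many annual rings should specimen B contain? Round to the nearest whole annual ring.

Specimen A: true annual ring count = 812 − 15 + 10 = 807.
A: Extension rate ≈ 57.9 / 807 = 0.072 mm/yr.
Specimen B: 143.0 mm / 0.072 mm per year = 1986.11 years ≈ 1986 annual rings.

1986 annual rings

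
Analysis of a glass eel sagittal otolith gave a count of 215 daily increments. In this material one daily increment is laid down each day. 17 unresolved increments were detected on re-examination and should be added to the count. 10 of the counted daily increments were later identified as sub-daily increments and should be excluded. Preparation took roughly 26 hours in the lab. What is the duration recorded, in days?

Adjusted count: 215 − 10 + 17 = 222 daily increments.
One daily increment per day makes the duration 222 days.

222 days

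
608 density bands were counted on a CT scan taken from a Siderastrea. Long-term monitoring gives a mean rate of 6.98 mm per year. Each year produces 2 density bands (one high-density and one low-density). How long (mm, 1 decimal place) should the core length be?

2121.9 mm

608 density bands at 2 per year is 608 / 2 = 304 years.
Length ≈ 6.98 × 304 = 2121.9 mm.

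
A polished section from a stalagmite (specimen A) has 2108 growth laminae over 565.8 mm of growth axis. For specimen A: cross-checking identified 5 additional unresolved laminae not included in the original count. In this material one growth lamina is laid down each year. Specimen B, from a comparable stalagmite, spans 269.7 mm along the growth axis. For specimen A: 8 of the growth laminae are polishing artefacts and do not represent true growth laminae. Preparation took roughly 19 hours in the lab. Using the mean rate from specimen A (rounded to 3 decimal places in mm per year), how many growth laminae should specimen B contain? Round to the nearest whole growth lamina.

Specimen A: correcting the raw count gives 2108 − 8 + 5 = 2105 true growth laminae.
A: Mean rate = 565.8 mm / 2105 years ≈ 0.269 mm/year.
For B, 269.7 / 0.269 = 1002.60 years ≈ 1003 growth laminae.

1003 growth laminae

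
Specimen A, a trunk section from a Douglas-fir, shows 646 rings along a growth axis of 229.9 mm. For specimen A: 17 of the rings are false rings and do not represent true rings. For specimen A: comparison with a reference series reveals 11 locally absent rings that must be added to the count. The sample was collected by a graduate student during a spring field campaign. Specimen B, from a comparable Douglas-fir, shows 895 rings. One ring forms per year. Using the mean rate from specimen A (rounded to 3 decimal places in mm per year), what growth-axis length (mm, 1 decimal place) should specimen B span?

321.3 mm

Specimen A: true ring count = 646 − 17 + 11 = 640.
A: Mean rate = 229.9 mm / 640 years ≈ 0.359 mm/yr.
For B, 0.359 mm/year × 895 years = 321.3 mm.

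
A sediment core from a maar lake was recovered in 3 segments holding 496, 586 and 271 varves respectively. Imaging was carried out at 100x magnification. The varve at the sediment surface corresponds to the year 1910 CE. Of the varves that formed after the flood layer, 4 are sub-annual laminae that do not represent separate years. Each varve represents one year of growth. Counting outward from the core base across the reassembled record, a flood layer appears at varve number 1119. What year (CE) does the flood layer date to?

1680 CE

Total varves = 496 + 586 + 271 = 1353.
Between varve 1119 and the sediment surface there are 1353 − 1119 = 234 varves.
Excluding 4 false varves: 234 − 4 = 230.
The varve at the sediment surface is 1910 CE, so the flood layer dates to 1910 − 230 = 1680 CE.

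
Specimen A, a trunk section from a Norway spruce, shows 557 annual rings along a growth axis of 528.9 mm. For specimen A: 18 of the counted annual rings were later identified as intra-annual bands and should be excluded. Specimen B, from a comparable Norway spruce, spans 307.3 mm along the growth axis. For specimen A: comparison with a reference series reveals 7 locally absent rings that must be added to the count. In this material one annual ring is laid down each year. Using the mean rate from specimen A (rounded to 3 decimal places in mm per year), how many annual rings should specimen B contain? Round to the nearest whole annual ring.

317 annual rings

Specimen A: after corrections the count is 557 − 18 + 7 = 546 annual rings.
A: 528.9 mm over 546 years gives 528.9 / 546 ≈ 0.969 mm/year.
For B, 307.3 / 0.969 = 317.13 years ≈ 317 annual rings.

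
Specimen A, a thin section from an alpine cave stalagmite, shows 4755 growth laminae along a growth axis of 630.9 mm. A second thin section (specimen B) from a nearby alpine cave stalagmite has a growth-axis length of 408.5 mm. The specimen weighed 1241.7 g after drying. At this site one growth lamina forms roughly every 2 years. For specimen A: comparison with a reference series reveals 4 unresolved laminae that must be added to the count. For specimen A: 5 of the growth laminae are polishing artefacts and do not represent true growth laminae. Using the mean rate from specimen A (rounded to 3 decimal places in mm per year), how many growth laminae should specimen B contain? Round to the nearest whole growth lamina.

3095 growth laminae

Specimen A: true growth lamina count = 4755 − 5 + 4 = 4754.
Specimen A: at 2 years per growth lamina, 4754 × 2 = 9508 years.
A: Extension rate ≈ 630.9 / 9508 = 0.066 mm/year.
B spans 408.5 / 0.066 = 6189.39 years; at 2 years per growth lamina that is 6189.39 / 2 ≈ 3095 growth laminae.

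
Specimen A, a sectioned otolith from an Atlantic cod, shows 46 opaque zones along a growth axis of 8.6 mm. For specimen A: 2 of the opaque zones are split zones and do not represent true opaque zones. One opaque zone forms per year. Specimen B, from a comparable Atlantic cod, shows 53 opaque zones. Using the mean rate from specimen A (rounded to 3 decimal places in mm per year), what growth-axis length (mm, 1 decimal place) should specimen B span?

Specimen A: correcting the raw count gives 46 − 2 = 44 true opaque zones.
A: Extension rate ≈ 8.6 / 44 = 0.195 mm/year.
For B, 0.195 mm/year × 53 years = 10.3 mm.

10.3 mm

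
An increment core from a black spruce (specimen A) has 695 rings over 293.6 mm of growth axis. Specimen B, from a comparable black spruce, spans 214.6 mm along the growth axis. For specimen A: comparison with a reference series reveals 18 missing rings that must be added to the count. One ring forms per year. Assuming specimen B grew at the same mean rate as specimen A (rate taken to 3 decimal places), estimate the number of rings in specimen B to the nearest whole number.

Specimen A: correcting the raw count gives 695 + 18 = 713 true rings.
A: 293.6 mm over 713 years gives 293.6 / 713 ≈ 0.412 mm/year.
Specimen B: 214.6 mm / 0.412 mm per year = 520.87 years ≈ 521 rings.

521 rings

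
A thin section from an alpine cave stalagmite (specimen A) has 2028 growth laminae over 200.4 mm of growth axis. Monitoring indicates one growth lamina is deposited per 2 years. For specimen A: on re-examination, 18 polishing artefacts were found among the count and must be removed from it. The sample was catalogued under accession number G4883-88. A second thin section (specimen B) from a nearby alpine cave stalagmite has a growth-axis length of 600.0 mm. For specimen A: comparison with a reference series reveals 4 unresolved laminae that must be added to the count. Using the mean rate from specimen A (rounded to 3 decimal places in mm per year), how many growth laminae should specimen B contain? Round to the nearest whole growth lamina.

6000 growth laminae

Specimen A: correcting the raw count gives 2028 − 18 + 4 = 2014 true growth laminae.
Specimen A: at 2 years per growth lamina, 2014 × 2 = 4028 years.
A: Extension rate ≈ 200.4 / 4028 = 0.050 mm/yr.
B spans 600.0 / 0.050 = 12000.00 years; at 2 years per growth lamina that is 12000.00 / 2 ≈ 6000 growth laminae.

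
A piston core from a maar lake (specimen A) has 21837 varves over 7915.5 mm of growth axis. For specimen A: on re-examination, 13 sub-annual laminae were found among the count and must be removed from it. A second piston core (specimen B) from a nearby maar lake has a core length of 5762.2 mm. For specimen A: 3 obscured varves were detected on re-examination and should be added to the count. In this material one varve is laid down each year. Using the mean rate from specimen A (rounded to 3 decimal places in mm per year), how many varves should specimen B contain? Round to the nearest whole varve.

15874 varves

Specimen A: adjusted count: 21837 − 13 + 3 = 21827 varves.
A: 7915.5 mm over 21827 years gives 7915.5 / 21827 ≈ 0.363 mm/yr.
B spans 5762.2 / 0.363 = 15873.83 years ≈ 15874 varves.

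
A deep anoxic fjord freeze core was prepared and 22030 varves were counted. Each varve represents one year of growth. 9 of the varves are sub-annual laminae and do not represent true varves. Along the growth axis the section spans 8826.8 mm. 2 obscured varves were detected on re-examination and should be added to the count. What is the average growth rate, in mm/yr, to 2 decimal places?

0.40 mm/yr

True varve count = 22030 − 9 + 2 = 22023.
Mean rate = 8826.8 mm / 22023 years ≈ 0.40 mm/yr.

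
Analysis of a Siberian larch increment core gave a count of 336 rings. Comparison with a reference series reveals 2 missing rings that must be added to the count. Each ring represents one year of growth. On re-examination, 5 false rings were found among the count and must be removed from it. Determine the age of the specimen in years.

333 years

True ring count = 336 − 5 + 2 = 333.
With a one-to-one ring periodicity this is 333 years.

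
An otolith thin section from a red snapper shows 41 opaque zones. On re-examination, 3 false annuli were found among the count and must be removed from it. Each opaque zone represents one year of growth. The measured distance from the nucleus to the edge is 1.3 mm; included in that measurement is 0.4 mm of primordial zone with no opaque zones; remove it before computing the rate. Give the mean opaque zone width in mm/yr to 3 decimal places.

0.024 mm/yr

Adjusted count: 41 − 3 = 38 opaque zones.
Net length = 1.3 − 0.4 = 0.9 mm.
0.9 mm over 38 years gives 0.9 / 38 ≈ 0.024 mm/yr.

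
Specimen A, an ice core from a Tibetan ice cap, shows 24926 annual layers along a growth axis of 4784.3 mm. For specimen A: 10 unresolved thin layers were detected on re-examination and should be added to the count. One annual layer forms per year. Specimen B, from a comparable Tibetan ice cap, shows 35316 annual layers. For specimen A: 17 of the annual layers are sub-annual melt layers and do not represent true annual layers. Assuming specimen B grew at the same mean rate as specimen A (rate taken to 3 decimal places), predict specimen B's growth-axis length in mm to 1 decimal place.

Specimen A: adjusted count: 24926 − 17 + 10 = 24919 annual layers.
A: 4784.3 mm over 24919 years gives 4784.3 / 24919 ≈ 0.192 mm/year.
B's length ≈ 0.192 × 35316 = 6780.7 mm.

6780.7 mm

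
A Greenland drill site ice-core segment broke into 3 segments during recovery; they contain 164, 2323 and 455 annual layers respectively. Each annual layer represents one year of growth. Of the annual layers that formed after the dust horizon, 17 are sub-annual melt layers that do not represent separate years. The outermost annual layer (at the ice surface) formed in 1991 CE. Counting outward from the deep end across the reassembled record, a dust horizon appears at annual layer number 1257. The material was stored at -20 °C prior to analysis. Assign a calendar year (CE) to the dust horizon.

Total annual layers = 164 + 2323 + 455 = 2942.
2942 − 1257 = 1685 annual layers lie beyond the dust horizon toward the ice surface.
1685 − 17 false = 1668 true annual layers after the dust horizon.
The annual layer at the ice surface is 1991 CE, so the dust horizon dates to 1991 − 1668 = 323 CE.

323 CE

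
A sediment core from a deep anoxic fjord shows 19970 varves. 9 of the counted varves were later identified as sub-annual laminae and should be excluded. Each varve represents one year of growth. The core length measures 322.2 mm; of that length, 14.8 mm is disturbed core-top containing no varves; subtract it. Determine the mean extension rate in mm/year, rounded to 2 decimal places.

Correcting the raw count gives 19970 − 9 = 19961 true varves.
The growth record spans 322.2 − 14.8 = 307.4 mm.
Mean rate = 307.4 mm / 19961 years ≈ 0.02 mm/year.

0.02 mm/year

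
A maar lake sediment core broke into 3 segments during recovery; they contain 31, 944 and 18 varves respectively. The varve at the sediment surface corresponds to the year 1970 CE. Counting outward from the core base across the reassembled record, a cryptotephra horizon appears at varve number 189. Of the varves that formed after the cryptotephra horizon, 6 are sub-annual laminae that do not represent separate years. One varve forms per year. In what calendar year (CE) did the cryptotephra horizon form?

Total varves = 31 + 944 + 18 = 993.
The cryptotephra horizon sits at varve 189 from the core base, so 993 − 189 = 804 varves formed after it.
804 − 6 false = 798 true varves after the cryptotephra horizon.
Counting back 798 years from 1970 CE places the cryptotephra horizon in 1970 − 798 = 1172 CE.

1172 CE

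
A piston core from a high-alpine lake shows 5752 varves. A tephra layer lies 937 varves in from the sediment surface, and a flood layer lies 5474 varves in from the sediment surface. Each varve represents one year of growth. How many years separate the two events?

4537 yr

Separation: 5474 − 937 = 4537 varves.
At one varve per year, 4537 years elapsed between them.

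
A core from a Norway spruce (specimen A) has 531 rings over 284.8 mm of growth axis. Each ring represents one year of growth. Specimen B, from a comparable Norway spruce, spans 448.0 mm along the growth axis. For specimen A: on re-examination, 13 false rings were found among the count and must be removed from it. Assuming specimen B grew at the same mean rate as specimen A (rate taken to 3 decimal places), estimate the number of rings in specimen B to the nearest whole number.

Specimen A: correcting the raw count gives 531 − 13 = 518 true rings.
A: Extension rate ≈ 284.8 / 518 = 0.550 mm per year.
Specimen B: 448.0 mm / 0.550 mm per year = 814.55 years ≈ 815 rings.

815 rings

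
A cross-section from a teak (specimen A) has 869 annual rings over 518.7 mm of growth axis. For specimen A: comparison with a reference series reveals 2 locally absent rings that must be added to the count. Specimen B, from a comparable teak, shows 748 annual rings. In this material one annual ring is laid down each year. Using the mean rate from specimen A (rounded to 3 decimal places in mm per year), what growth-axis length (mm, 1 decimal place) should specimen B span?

Specimen A: adjusted count: 869 + 2 = 871 annual rings.
A: Extension rate ≈ 518.7 / 871 = 0.596 mm/year.
Length of B = 0.596 × 748 = 445.8 mm.

445.8 mm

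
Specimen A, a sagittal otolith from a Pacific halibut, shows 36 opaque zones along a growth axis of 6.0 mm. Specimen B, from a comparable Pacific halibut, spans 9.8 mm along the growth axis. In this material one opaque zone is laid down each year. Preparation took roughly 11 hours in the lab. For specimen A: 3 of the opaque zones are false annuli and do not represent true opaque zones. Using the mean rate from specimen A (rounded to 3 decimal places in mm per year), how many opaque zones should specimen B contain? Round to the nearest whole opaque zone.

54 opaque zones

Specimen A: correcting the raw count gives 36 − 3 = 33 true opaque zones.
A: Mean rate = 6.0 mm / 33 years ≈ 0.182 mm/yr.
B spans 9.8 / 0.182 = 53.85 years ≈ 54 opaque zones.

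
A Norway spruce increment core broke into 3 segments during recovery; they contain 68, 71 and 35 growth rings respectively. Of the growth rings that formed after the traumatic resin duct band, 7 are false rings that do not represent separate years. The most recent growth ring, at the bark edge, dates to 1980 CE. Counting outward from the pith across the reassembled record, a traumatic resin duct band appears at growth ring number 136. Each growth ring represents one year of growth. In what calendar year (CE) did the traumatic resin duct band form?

1949 CE

Total growth rings = 68 + 71 + 35 = 174.
The traumatic resin duct band sits at growth ring 136 from the pith, so 174 − 136 = 38 growth rings formed after it.
Removing the 7 false growth rings leaves 38 − 7 = 31 true growth rings beyond the traumatic resin duct band.
1980 − 31 = 1949 CE.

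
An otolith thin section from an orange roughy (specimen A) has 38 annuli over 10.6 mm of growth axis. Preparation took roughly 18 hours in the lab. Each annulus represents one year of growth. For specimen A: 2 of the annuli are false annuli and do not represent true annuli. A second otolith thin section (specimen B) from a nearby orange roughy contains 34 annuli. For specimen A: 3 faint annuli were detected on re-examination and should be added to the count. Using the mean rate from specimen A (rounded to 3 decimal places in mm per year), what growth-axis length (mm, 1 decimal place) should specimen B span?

Specimen A: adjusted count: 38 − 2 + 3 = 39 annuli.
A: Extension rate ≈ 10.6 / 39 = 0.272 mm/year.
For B, 0.272 mm/year × 34 years = 9.2 mm.

9.2 mm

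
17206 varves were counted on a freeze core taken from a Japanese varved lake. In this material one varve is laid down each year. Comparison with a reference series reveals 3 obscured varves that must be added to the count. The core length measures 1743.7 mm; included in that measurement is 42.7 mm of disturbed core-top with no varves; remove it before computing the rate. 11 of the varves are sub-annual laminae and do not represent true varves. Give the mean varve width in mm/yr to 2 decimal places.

After corrections the count is 17206 − 11 + 3 = 17198 varves.
Removing the 42.7 mm offcut leaves 1743.7 − 42.7 = 1701.0 mm.
1701.0 mm over 17198 years gives 1701.0 / 17198 ≈ 0.10 mm/yr.

0.10 mm/yr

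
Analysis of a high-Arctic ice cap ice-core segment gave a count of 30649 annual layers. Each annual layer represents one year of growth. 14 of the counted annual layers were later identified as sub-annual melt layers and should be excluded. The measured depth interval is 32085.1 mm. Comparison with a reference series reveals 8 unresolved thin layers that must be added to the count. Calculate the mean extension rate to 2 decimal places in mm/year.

1.05 mm/year

Correcting the raw count gives 30649 − 14 + 8 = 30643 true annual layers.
Extension rate ≈ 32085.1 / 30643 = 1.05 mm/year.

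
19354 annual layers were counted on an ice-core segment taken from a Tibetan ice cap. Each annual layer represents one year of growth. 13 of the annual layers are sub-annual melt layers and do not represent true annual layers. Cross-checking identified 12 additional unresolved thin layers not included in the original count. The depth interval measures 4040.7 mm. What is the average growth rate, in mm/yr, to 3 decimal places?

Correcting the raw count gives 19354 − 13 + 12 = 19353 true annual layers.
4040.7 mm over 19353 years gives 4040.7 / 19353 ≈ 0.209 mm/yr.

0.209 mm/yr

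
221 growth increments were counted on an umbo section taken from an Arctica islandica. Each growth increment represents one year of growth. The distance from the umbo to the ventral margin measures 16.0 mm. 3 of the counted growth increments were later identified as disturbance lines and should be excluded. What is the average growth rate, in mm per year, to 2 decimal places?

0.07 mm per year

Adjusted count: 221 − 3 = 218 growth increments.
Extension rate ≈ 16.0 / 218 = 0.07 mm per year.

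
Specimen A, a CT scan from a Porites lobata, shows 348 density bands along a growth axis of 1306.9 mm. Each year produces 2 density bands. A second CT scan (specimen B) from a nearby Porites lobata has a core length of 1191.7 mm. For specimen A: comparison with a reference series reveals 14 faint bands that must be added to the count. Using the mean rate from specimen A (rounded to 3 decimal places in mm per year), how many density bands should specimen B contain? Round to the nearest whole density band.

Specimen A: correcting the raw count gives 348 + 14 = 362 true density bands.
Specimen A: 362 density bands at 2 per year is 362 / 2 = 181 years.
A: Mean rate = 1306.9 mm / 181 years ≈ 7.220 mm/year.
For B, 1191.7 / 7.220 = 165.06 years; at 2 density bands per year that is 165.06 × 2 ≈ 330 density bands.

330 density bands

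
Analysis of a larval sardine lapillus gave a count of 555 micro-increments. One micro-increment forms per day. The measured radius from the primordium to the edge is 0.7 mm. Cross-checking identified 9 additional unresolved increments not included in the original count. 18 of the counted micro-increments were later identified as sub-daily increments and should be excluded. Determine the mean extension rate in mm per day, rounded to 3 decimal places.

Correcting the raw count gives 555 − 18 + 9 = 546 true micro-increments.
Mean rate = 0.7 mm / 546 days ≈ 0.001 mm per day.

0.001 mm per day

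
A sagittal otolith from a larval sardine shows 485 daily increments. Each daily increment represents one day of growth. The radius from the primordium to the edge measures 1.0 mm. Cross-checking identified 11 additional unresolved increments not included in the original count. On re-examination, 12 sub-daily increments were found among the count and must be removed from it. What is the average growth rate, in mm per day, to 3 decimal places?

0.002 mm per day

True daily increment count = 485 − 12 + 11 = 484.
1.0 mm over 484 days gives 1.0 / 484 ≈ 0.002 mm per day.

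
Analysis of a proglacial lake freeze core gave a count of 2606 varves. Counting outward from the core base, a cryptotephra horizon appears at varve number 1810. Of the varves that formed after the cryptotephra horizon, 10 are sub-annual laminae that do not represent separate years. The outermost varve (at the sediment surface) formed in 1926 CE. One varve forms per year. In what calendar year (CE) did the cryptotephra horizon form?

1140 CE

2606 − 1810 = 796 varves lie beyond the cryptotephra horizon toward the sediment surface.
796 − 10 false = 786 true varves after the cryptotephra horizon.
The varve at the sediment surface is 1926 CE, so the cryptotephra horizon dates to 1926 − 786 = 1140 CE.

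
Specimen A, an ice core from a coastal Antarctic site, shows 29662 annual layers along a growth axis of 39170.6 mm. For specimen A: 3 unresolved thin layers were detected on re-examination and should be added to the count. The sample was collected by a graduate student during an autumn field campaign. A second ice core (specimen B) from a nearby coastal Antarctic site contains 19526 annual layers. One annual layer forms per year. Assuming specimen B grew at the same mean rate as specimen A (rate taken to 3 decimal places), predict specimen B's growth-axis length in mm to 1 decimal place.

Specimen A: true annual layer count = 29662 + 3 = 29665.
A: Mean rate = 39170.6 mm / 29665 years ≈ 1.320 mm/year.
B's length ≈ 1.320 × 19526 = 25774.3 mm.

25774.3 mm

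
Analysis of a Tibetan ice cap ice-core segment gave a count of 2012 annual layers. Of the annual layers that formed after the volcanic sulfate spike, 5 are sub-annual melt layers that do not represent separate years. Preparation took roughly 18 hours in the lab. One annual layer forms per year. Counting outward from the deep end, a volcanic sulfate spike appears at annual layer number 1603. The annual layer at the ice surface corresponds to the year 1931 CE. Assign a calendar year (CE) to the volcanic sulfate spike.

1527 CE

Between annual layer 1603 and the ice surface there are 2012 − 1603 = 409 annual layers.
Excluding 5 false annual layers: 409 − 5 = 404.
The annual layer at the ice surface is 1931 CE, so the volcanic sulfate spike dates to 1931 − 404 = 1527 CE.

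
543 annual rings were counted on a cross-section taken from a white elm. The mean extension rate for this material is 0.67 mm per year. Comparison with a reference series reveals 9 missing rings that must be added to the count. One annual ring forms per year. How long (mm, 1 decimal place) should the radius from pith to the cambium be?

True annual ring count = 543 + 9 = 552.
552 years at 0.67 mm/year gives 0.67 × 552 = 369.8 mm.

369.8 mm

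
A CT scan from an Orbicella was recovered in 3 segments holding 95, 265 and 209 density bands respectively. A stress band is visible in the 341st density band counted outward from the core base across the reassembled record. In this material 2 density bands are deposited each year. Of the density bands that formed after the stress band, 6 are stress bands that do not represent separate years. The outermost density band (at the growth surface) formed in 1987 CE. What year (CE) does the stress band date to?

1876 CE

Total density bands = 95 + 265 + 209 = 569.
The stress band sits at density band 341 from the core base, so 569 − 341 = 228 density bands formed after it.
Removing the 6 false density bands leaves 228 − 6 = 222 true density bands beyond the stress band.
222 density bands at 2 per year is 222 / 2 = 111 years.
The density band at the growth surface is 1987 CE, so the stress band dates to 1987 − 111 = 1876 CE.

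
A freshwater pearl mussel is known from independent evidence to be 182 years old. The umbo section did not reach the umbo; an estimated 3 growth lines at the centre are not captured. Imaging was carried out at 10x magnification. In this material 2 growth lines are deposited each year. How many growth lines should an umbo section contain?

361 growth lines

182 years at 2 growth lines per year gives 182 × 2 = 364 growth lines.
364 − 3 missed = 361 growth lines expected in the prepared section.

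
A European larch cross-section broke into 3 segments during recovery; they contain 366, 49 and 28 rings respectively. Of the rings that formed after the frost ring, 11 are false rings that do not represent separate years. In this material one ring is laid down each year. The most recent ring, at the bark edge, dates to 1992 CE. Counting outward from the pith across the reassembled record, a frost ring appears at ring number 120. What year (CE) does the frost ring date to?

1680 CE

Total rings = 366 + 49 + 28 = 443.
Between ring 120 and the bark edge there are 443 − 120 = 323 rings.
Excluding 11 false rings: 323 − 11 = 312.
1992 − 312 = 1680 CE.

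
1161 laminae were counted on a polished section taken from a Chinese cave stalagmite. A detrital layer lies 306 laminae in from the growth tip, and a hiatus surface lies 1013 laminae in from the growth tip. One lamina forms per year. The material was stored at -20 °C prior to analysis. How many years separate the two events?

Separation: 1013 − 306 = 707 laminae.
At one lamina per year, 707 years elapsed between them.

707 yr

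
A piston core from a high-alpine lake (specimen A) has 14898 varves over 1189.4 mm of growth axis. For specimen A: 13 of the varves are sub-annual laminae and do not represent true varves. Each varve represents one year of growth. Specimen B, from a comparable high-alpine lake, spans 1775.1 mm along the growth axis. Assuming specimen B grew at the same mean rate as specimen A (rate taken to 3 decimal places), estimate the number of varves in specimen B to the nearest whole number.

22189 varves

Specimen A: correcting the raw count gives 14898 − 13 = 14885 true varves.
A: Mean rate = 1189.4 mm / 14885 years ≈ 0.080 mm/yr.
Specimen B: 1775.1 mm / 0.080 mm per year = 22188.75 years ≈ 22189 varves.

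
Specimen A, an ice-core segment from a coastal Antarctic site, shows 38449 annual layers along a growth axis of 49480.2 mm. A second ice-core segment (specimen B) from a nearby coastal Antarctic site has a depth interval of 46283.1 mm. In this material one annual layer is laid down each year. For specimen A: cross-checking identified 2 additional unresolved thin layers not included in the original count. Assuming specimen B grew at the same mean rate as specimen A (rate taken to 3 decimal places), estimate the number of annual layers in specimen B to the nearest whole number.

Specimen A: adjusted count: 38449 + 2 = 38451 annual layers.
A: Mean rate = 49480.2 mm / 38451 years ≈ 1.287 mm per year.
Specimen B: 46283.1 mm / 1.287 mm per year = 35962.00 years ≈ 35962 annual layers.

35962 annual layers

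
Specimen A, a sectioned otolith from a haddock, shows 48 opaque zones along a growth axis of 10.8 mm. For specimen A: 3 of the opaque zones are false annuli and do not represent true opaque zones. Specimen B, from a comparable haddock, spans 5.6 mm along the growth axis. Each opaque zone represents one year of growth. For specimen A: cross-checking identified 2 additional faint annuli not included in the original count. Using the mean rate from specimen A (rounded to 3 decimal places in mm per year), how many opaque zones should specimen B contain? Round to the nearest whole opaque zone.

24 opaque zones

Specimen A: true opaque zone count = 48 − 3 + 2 = 47.
A: 10.8 mm over 47 years gives 10.8 / 47 ≈ 0.230 mm/yr.
For B, 5.6 / 0.230 = 24.35 years ≈ 24 opaque zones.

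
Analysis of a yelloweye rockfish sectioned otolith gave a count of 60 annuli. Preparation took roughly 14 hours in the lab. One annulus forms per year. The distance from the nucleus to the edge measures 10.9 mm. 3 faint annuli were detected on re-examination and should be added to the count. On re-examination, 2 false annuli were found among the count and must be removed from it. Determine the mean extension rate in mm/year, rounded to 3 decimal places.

After corrections the count is 60 − 2 + 3 = 61 annuli.
Extension rate ≈ 10.9 / 61 = 0.179 mm/year.

0.179 mm/year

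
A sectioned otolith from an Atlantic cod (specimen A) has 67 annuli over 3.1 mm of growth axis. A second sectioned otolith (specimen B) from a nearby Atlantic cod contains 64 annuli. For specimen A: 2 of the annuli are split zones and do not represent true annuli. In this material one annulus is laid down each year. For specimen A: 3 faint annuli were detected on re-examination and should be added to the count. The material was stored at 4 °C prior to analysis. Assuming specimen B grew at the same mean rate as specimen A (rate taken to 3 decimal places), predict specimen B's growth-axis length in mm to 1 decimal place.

Specimen A: after corrections the count is 67 − 2 + 3 = 68 annuli.
A: Extension rate ≈ 3.1 / 68 = 0.046 mm/yr.
Length of B = 0.046 × 64 = 2.9 mm.

2.9 mm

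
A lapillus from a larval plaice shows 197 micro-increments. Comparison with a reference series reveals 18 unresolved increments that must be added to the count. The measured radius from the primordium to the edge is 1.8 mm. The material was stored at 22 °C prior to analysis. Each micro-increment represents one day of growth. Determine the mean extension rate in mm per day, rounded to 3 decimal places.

0.008 mm per day

After corrections the count is 197 + 18 = 215 micro-increments.
Extension rate ≈ 1.8 / 215 = 0.008 mm per day.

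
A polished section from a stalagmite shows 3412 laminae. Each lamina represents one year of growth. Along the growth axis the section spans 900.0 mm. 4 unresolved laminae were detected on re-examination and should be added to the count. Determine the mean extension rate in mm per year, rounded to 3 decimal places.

Adjusted count: 3412 + 4 = 3416 laminae.
Extension rate ≈ 900.0 / 3416 = 0.263 mm per year.

0.263 mm per year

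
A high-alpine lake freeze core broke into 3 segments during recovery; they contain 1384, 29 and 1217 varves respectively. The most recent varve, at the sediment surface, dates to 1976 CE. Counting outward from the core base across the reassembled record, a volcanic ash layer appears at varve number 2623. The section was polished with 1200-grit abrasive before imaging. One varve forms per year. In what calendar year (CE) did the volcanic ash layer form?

Total varves = 1384 + 29 + 1217 = 2630.
The volcanic ash layer sits at varve 2623 from the core base, so 2630 − 2623 = 7 varves formed after it.
1976 − 7 = 1969 CE.

1969 CE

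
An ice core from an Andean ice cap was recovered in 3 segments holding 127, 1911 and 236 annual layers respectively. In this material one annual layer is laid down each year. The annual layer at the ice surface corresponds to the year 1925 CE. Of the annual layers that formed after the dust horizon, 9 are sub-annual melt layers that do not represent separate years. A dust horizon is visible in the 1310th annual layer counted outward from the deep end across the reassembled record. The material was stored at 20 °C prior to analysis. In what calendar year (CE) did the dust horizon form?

970 CE

Total annual layers = 127 + 1911 + 236 = 2274.
Between annual layer 1310 and the ice surface there are 2274 − 1310 = 964 annual layers.
Excluding 9 false annual layers: 964 − 9 = 955.
1925 − 955 = 970 CE.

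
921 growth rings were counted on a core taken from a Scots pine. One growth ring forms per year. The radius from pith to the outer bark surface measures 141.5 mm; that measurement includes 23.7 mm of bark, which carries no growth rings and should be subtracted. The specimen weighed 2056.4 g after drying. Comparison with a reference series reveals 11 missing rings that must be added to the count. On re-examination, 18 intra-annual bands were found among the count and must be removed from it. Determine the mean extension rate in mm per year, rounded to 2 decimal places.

0.13 mm per year

Adjusted count: 921 − 18 + 11 = 914 growth rings.
Net length = 141.5 − 23.7 = 117.8 mm.
Mean rate = 117.8 mm / 914 years ≈ 0.13 mm per year.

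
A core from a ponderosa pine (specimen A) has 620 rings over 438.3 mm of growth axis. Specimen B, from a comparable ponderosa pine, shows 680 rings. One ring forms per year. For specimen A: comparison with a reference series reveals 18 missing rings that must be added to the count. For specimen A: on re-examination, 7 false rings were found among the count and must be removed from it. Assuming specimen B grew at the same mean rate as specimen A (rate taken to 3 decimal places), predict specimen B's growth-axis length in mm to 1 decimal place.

472.6 mm

Specimen A: after corrections the count is 620 − 7 + 18 = 631 rings.
A: 438.3 mm over 631 years gives 438.3 / 631 ≈ 0.695 mm/year.
B's length ≈ 0.695 × 680 = 472.6 mm.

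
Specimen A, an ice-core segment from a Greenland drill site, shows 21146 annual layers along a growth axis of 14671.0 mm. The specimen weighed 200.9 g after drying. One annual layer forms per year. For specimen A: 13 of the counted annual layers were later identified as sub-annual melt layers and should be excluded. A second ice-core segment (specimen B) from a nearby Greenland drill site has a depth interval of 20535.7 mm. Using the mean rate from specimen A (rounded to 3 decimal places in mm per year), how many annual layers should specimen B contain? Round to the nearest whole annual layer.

29590 annual layers

Specimen A: after corrections the count is 21146 − 13 = 21133 annual layers.
A: Extension rate ≈ 14671.0 / 21133 = 0.694 mm/yr.
B spans 20535.7 / 0.694 = 29590.35 years ≈ 29590 annual layers.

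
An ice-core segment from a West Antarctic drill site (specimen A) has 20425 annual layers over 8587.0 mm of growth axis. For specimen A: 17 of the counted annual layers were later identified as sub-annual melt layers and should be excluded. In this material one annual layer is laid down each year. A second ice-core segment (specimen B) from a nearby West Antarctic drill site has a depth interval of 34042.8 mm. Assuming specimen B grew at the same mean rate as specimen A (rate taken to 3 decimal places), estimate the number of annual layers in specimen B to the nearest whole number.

Specimen A: correcting the raw count gives 20425 − 17 = 20408 true annual layers.
A: Extension rate ≈ 8587.0 / 20408 = 0.421 mm/yr.
Specimen B: 34042.8 mm / 0.421 mm per year = 80861.76 years ≈ 80862 annual layers.

80862 annual layers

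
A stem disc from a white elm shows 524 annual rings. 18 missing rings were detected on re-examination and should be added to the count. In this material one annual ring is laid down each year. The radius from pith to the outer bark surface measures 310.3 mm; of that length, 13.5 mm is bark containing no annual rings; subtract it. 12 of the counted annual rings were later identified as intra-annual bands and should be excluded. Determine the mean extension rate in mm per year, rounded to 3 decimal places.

After corrections the count is 524 − 12 + 18 = 530 annual rings.
Removing the 13.5 mm offcut leaves 310.3 − 13.5 = 296.8 mm.
296.8 mm over 530 years gives 296.8 / 530 ≈ 0.560 mm per year.

0.560 mm per year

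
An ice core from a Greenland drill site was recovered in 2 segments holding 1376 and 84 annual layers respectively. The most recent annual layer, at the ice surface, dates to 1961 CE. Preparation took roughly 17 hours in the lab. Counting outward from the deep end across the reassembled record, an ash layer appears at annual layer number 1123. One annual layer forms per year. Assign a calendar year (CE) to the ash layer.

Total annual layers = 1376 + 84 = 1460.
Between annual layer 1123 and the ice surface there are 1460 − 1123 = 337 annual layers.
The annual layer at the ice surface is 1961 CE, so the ash layer dates to 1961 − 337 = 1624 CE.

1624 CE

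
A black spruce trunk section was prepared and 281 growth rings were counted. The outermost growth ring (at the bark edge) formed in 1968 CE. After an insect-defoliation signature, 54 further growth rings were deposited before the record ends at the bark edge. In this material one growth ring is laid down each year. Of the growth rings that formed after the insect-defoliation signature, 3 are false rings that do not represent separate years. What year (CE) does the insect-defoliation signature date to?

1917 CE

54 growth rings post-date the insect-defoliation signature.
Removing the 3 false growth rings leaves 54 − 3 = 51 true growth rings beyond the insect-defoliation signature.
The growth ring at the bark edge is 1968 CE, so the insect-defoliation signature dates to 1968 − 51 = 1917 CE.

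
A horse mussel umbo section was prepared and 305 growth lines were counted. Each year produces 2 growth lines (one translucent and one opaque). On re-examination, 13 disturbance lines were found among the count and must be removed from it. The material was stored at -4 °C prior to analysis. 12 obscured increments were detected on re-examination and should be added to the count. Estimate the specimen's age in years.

152 yr

Adjusted count: 305 − 13 + 12 = 304 growth lines.
With 2 growth lines per year, 304 / 2 = 152 years.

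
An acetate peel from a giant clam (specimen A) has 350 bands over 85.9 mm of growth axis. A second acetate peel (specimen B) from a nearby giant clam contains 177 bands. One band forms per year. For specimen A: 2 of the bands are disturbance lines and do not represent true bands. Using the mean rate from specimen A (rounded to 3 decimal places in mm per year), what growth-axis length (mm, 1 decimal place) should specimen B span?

43.7 mm

Specimen A: correcting the raw count gives 350 − 2 = 348 true bands.
A: 85.9 mm over 348 years gives 85.9 / 348 ≈ 0.247 mm per year.
For B, 0.247 mm/year × 177 years = 43.7 mm.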